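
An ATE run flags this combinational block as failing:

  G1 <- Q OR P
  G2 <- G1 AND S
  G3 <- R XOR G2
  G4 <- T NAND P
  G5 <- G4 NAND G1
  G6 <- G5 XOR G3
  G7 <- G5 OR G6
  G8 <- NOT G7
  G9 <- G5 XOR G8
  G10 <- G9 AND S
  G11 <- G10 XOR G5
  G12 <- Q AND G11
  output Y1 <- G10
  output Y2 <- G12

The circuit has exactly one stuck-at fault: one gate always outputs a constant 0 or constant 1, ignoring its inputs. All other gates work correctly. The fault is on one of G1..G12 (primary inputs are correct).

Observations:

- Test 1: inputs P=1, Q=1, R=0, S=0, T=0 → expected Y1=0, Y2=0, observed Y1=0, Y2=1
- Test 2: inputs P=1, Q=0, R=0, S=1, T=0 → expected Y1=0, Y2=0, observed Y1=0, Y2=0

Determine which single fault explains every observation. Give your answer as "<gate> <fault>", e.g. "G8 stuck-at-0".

Fault-free values for test 1 (P=1, Q=1, R=0, S=0, T=0): G1=1, G2=0, G3=0, G4=1, G5=0, G6=0, G7=0, G8=1, G9=1, G10=0, G11=0, G12=0, giving Y1=0, Y2=0. Observed Y1=0, Y2=1.
Test 1: faults giving observed Y1=0, Y2=1 are {G1 stuck-at-0, G4 stuck-at-0, G5 stuck-at-1, G11 stuck-at-1, G12 stuck-at-1}.
Test 2 (P=1, Q=0, R=0, S=1, T=0): fault-free G1=1, G2=1, G3=1, G4=1, G5=0, G6=1, G7=1, G8=0, G9=0, G10=0, G11=0, G12=0 → Y1=0, Y2=0; observed Y1=0, Y2=0. Eliminates G1 stuck-at-0, G4 stuck-at-0, G5 stuck-at-1, G12 stuck-at-1.
Only G11 stuck-at-1 is consistent with every test.

G11 stuck-at-1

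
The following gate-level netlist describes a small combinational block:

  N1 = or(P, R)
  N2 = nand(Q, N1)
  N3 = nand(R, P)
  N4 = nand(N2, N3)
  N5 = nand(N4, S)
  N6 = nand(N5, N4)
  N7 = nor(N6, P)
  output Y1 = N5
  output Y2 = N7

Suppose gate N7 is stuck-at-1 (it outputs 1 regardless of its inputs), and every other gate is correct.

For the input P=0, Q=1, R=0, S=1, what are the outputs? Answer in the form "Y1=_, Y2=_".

Propagate with N7 forced: N1=0, N2=1, N3=1, N4=0, N5=1, N6=1, N7=1 [stuck-at-1].
So the outputs are Y1=1, Y2=1. (Without the fault they would be Y1=1, Y2=0.)

Y1=1, Y2=1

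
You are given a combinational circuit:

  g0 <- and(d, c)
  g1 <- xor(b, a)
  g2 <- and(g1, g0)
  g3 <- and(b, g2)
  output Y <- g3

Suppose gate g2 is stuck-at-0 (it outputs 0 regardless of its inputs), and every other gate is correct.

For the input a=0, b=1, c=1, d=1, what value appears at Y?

Propagate with g2 forced: g0=1, g1=1, g2=0 [stuck-at-0], g3=0.
So Y = 0. (Without the fault it would be 1.)

0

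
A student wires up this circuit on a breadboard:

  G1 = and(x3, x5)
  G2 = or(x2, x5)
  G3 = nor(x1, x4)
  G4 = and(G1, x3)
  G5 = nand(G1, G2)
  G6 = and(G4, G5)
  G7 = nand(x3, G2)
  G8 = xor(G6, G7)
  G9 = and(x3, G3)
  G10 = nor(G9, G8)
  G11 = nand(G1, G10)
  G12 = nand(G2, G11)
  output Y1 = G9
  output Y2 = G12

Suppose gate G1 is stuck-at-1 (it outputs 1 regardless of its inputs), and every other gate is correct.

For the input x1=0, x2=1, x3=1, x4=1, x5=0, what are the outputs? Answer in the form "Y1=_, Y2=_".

Y1=0, Y2=1

Propagate with G1 forced: G1=1 [stuck-at-1], G2=1, G3=0, G4=1, G5=0, G6=0, G7=0, G8=0, G9=0, G10=1, G11=0, G12=1.
So the outputs are Y1=0, Y2=1. (Without the fault they would be Y1=0, Y2=0.)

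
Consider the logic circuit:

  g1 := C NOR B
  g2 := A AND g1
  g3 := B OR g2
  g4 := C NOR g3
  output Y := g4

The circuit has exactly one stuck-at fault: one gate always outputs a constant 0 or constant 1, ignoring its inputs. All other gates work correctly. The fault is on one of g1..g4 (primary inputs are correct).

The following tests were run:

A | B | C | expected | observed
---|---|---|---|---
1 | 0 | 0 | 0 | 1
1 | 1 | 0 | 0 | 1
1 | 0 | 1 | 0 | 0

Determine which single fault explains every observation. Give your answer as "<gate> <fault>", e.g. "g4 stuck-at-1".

g3 stuck-at-0

Fault-free values for test 1 (A=1, B=0, C=0): g1=1, g2=1, g3=1, g4=0, giving Y=0. Observed 1.
Test 1: faults giving observed 1 are {g1 stuck-at-0, g2 stuck-at-0, g3 stuck-at-0, g4 stuck-at-1}.
Test 2 (A=1, B=1, C=0): fault-free g1=0, g2=0, g3=1, g4=0 → 0; observed 1. Eliminates g1 stuck-at-0, g2 stuck-at-0.
Test 3 (A=1, B=0, C=1): fault-free g1=0, g2=0, g3=0, g4=0 → 0; observed 0. Eliminates g4 stuck-at-1.
Only g3 stuck-at-0 is consistent with every test.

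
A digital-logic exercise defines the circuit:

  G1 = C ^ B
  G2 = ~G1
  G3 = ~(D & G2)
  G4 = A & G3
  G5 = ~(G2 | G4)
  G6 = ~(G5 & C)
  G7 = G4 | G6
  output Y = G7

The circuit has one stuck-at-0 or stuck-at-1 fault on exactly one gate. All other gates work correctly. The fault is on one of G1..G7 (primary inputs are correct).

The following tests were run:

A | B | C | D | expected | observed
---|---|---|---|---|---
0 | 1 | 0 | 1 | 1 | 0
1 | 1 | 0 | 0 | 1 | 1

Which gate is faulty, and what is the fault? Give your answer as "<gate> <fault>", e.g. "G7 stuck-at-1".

G6 stuck-at-0

Fault-free values for test 1 (A=0, B=1, C=0, D=1): G1=1, G2=0, G3=1, G4=0, G5=1, G6=1, G7=1, giving Y=1. Observed 0.
Test 1: faults giving observed 0 are {G6 stuck-at-0, G7 stuck-at-0}.
Test 2 (A=1, B=1, C=0, D=0): fault-free G1=1, G2=0, G3=1, G4=1, G5=0, G6=1, G7=1 → 1; observed 1. Eliminates G7 stuck-at-0.
Only G6 stuck-at-0 is consistent with every test.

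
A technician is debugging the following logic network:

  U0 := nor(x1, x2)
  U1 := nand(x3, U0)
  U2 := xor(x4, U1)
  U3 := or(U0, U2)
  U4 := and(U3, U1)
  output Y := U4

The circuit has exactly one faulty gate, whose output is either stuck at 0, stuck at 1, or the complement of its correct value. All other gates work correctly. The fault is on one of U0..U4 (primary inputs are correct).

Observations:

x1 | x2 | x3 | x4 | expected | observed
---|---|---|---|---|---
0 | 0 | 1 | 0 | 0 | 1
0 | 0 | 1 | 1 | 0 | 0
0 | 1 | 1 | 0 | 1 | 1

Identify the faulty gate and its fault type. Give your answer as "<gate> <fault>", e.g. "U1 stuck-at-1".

U0 stuck-at-0

Fault-free values for test 1 (x1=0, x2=0, x3=1, x4=0): U0=1, U1=0, U2=0, U3=1, U4=0, giving Y=0. Observed 1.
Test 1: faults giving observed 1 are {U0 stuck-at-0, U0 inverted output, U1 stuck-at-1, U1 inverted output, U4 stuck-at-1, U4 inverted output}.
Test 2 (x1=0, x2=0, x3=1, x4=1): fault-free U0=1, U1=0, U2=1, U3=1, U4=0 → 0; observed 0. Eliminates U1 stuck-at-1, U1 inverted output, U4 stuck-at-1, U4 inverted output.
Test 3 (x1=0, x2=1, x3=1, x4=0): fault-free U0=0, U1=1, U2=1, U3=1, U4=1 → 1; observed 1. Eliminates U0 inverted output.
Only U0 stuck-at-0 is consistent with every test.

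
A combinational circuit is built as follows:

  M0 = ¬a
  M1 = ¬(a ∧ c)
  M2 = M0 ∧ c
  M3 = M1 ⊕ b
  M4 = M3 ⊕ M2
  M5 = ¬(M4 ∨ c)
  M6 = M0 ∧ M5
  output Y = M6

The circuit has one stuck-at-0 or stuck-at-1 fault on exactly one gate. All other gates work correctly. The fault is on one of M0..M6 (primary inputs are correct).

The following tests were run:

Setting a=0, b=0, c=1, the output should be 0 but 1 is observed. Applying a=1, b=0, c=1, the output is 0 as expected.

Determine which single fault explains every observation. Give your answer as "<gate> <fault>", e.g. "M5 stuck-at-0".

Fault-free values for test 1 (a=0, b=0, c=1): M0=1, M1=1, M2=1, M3=1, M4=0, M5=0, M6=0, giving Y=0. Observed 1.
Test 1: faults giving observed 1 are {M5 stuck-at-1, M6 stuck-at-1}.
Test 2 (a=1, b=0, c=1): fault-free M0=0, M1=0, M2=0, M3=0, M4=0, M5=0, M6=0 → 0; observed 0. Eliminates M6 stuck-at-1.
Only M5 stuck-at-1 is consistent with every test.

M5 stuck-at-1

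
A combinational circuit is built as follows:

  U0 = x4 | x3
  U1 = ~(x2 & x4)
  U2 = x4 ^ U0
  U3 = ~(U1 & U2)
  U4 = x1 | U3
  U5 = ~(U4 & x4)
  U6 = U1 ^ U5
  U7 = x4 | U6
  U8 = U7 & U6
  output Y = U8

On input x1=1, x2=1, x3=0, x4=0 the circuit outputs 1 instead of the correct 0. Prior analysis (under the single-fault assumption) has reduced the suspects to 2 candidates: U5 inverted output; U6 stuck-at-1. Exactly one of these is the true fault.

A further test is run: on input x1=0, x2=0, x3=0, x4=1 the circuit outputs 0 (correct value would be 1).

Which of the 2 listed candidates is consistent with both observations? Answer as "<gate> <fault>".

U5 inverted output

Evaluate each candidate on input x1=0, x2=0, x3=0, x4=1:
  U5 inverted output: U0=1, U1=1, U2=0, U3=1, U4=1, U5=1 [inverted output], U6=0, U7=1, U8=0 → 0 — matches
  U6 stuck-at-1: U0=1, U1=1, U2=0, U3=1, U4=1, U5=0, U6=1 [stuck-at-1], U7=1, U8=1 → 1 — eliminated
Only U5 inverted output reproduces the observed 0.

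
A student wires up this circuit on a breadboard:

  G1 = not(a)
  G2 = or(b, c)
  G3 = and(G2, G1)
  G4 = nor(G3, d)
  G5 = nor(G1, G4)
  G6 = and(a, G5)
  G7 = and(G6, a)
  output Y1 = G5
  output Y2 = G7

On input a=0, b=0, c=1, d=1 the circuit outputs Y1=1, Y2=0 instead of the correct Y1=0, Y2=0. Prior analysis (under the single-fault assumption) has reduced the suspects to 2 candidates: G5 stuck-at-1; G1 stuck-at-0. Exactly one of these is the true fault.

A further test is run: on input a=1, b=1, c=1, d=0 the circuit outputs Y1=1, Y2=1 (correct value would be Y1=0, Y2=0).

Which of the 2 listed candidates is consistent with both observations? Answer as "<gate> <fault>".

Evaluate each candidate on input a=1, b=1, c=1, d=0:
  G5 stuck-at-1: G1=0, G2=1, G3=0, G4=1, G5=1 [stuck-at-1], G6=1, G7=1 → Y1=1, Y2=1 — matches
  G1 stuck-at-0: G1=0 [stuck-at-0], G2=1, G3=0, G4=1, G5=0, G6=0, G7=0 → Y1=0, Y2=0 — eliminated
Only G5 stuck-at-1 reproduces the observed Y1=1, Y2=1.

G5 stuck-at-1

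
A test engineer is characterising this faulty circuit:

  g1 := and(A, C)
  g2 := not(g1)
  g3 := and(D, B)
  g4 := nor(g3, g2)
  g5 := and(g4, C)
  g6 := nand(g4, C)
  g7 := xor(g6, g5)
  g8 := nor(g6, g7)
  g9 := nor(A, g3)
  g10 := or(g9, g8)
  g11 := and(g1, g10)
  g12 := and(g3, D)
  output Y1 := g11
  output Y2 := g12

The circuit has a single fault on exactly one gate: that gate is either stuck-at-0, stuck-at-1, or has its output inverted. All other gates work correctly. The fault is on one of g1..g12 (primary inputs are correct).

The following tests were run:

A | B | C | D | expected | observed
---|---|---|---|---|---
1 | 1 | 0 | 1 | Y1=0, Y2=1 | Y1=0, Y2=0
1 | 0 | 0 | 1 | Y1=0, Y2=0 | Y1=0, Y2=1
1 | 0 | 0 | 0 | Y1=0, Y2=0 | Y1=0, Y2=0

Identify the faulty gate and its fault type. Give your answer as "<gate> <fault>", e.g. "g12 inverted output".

g3 inverted output

Fault-free values for test 1 (A=1, B=1, C=0, D=1): g1=0, g2=1, g3=1, g4=0, g5=0, g6=1, g7=1, g8=0, g9=0, g10=0, g11=0, g12=1, giving Y1=0, Y2=1. Observed Y1=0, Y2=0.
Test 1: faults giving observed Y1=0, Y2=0 are {g3 stuck-at-0, g3 inverted output, g12 stuck-at-0, g12 inverted output}.
Test 2 (A=1, B=0, C=0, D=1): fault-free g1=0, g2=1, g3=0, g4=0, g5=0, g6=1, g7=1, g8=0, g9=0, g10=0, g11=0, g12=0 → Y1=0, Y2=0; observed Y1=0, Y2=1. Eliminates g3 stuck-at-0, g12 stuck-at-0.
Test 3 (A=1, B=0, C=0, D=0): fault-free g1=0, g2=1, g3=0, g4=0, g5=0, g6=1, g7=1, g8=0, g9=0, g10=0, g11=0, g12=0 → Y1=0, Y2=0; observed Y1=0, Y2=0. Eliminates g12 inverted output.
Only g3 inverted output is consistent with every test.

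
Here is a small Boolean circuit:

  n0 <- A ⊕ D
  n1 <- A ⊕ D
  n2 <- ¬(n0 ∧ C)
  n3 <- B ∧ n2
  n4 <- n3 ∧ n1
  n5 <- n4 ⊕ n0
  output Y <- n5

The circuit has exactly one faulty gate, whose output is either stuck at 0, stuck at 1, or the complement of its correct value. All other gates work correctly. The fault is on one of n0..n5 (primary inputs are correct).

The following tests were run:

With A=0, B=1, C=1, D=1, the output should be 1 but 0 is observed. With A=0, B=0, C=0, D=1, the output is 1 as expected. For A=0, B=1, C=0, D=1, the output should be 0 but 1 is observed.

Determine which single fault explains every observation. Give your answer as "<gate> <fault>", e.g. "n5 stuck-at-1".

n2 inverted output

Fault-free values for test 1 (A=0, B=1, C=1, D=1): n0=1, n1=1, n2=0, n3=0, n4=0, n5=1, giving Y=1. Observed 0.
Test 1: faults giving observed 0 are {n2 stuck-at-1, n2 inverted output, n3 stuck-at-1, n3 inverted output, n4 stuck-at-1, n4 inverted output, n5 stuck-at-0, n5 inverted output}.
Test 2 (A=0, B=0, C=0, D=1): fault-free n0=1, n1=1, n2=1, n3=0, n4=0, n5=1 → 1; observed 1. Eliminates n3 stuck-at-1, n3 inverted output, n4 stuck-at-1, n4 inverted output, n5 stuck-at-0, n5 inverted output.
Test 3 (A=0, B=1, C=0, D=1): fault-free n0=1, n1=1, n2=1, n3=1, n4=1, n5=0 → 0; observed 1. Eliminates n2 stuck-at-1.
Only n2 inverted output is consistent with every test.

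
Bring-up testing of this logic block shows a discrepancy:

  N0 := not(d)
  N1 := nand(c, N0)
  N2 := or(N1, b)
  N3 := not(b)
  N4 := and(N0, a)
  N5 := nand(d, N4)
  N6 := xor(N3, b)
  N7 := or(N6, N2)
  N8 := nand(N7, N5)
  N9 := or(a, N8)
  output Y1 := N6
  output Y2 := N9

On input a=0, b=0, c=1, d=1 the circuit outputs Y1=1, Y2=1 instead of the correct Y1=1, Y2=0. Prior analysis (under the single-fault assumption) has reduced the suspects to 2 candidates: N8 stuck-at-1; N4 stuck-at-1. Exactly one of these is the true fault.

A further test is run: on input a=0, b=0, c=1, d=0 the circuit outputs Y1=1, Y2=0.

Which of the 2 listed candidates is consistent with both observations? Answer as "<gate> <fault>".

N4 stuck-at-1

Evaluate each candidate on input a=0, b=0, c=1, d=0:
  N8 stuck-at-1: N0=1, N1=0, N2=0, N3=1, N4=0, N5=1, N6=1, N7=1, N8=1 [stuck-at-1], N9=1 → Y1=1, Y2=1 — eliminated
  N4 stuck-at-1: N0=1, N1=0, N2=0, N3=1, N4=1 [stuck-at-1], N5=1, N6=1, N7=1, N8=0, N9=0 → Y1=1, Y2=0 — matches
Only N4 stuck-at-1 reproduces the observed Y1=1, Y2=0.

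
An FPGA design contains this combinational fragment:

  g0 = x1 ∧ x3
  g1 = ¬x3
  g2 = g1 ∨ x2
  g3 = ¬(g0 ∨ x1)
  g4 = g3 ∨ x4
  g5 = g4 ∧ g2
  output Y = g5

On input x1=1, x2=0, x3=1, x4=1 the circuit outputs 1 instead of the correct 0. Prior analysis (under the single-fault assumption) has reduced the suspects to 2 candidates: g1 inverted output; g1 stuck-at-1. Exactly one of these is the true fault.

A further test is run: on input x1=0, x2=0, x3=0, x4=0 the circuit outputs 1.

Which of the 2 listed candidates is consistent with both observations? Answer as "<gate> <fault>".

g1 stuck-at-1

Evaluate each candidate on input x1=0, x2=0, x3=0, x4=0:
  g1 inverted output: g0=0, g1=0 [inverted output], g2=0, g3=1, g4=1, g5=0 → 0 — eliminated
  g1 stuck-at-1: g0=0, g1=1 [stuck-at-1], g2=1, g3=1, g4=1, g5=1 → 1 — matches
Only g1 stuck-at-1 reproduces the observed 1.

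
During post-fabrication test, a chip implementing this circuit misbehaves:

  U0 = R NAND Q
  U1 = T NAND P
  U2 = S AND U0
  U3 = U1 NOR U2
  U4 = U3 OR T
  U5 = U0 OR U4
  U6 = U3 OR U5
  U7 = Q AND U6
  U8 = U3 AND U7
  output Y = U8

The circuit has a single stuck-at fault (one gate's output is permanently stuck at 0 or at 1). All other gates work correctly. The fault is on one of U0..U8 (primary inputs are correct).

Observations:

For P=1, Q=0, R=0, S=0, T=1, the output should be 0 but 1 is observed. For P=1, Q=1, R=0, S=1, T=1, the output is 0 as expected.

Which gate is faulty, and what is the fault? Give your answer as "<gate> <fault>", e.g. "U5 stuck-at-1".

Fault-free values for test 1 (P=1, Q=0, R=0, S=0, T=1): U0=1, U1=0, U2=0, U3=1, U4=1, U5=1, U6=1, U7=0, U8=0, giving Y=0. Observed 1.
Test 1: faults giving observed 1 are {U7 stuck-at-1, U8 stuck-at-1}.
Test 2 (P=1, Q=1, R=0, S=1, T=1): fault-free U0=1, U1=0, U2=1, U3=0, U4=1, U5=1, U6=1, U7=1, U8=0 → 0; observed 0. Eliminates U8 stuck-at-1.
Only U7 stuck-at-1 is consistent with every test.

U7 stuck-at-1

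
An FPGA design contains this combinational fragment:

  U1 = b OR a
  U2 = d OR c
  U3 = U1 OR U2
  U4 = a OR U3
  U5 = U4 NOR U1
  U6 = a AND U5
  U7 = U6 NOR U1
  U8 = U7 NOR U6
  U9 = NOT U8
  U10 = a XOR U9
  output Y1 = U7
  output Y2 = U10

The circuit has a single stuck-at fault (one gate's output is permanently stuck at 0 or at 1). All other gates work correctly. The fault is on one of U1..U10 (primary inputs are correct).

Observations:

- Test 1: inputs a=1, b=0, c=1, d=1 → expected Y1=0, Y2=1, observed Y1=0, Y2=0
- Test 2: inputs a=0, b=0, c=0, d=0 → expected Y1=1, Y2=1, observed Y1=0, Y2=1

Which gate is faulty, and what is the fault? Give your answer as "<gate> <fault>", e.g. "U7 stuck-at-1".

Fault-free values for test 1 (a=1, b=0, c=1, d=1): U1=1, U2=1, U3=1, U4=1, U5=0, U6=0, U7=0, U8=1, U9=0, U10=1, giving Y1=0, Y2=1. Observed Y1=0, Y2=0.
Test 1: faults giving observed Y1=0, Y2=0 are {U5 stuck-at-1, U6 stuck-at-1, U8 stuck-at-0, U9 stuck-at-1, U10 stuck-at-0}.
Test 2 (a=0, b=0, c=0, d=0): fault-free U1=0, U2=0, U3=0, U4=0, U5=1, U6=0, U7=1, U8=0, U9=1, U10=1 → Y1=1, Y2=1; observed Y1=0, Y2=1. Eliminates U5 stuck-at-1, U8 stuck-at-0, U9 stuck-at-1, U10 stuck-at-0.
Only U6 stuck-at-1 is consistent with every test.

U6 stuck-at-1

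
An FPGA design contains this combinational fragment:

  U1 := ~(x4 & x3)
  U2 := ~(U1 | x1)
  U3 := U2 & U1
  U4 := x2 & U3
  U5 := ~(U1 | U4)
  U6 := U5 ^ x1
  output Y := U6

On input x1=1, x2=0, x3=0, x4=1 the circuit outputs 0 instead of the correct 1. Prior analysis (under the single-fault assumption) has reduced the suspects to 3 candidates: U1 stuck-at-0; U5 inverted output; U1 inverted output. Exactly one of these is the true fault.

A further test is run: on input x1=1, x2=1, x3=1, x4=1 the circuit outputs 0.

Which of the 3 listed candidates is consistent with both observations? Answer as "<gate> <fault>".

Evaluate each candidate on input x1=1, x2=1, x3=1, x4=1:
  U1 stuck-at-0: U1=0 [stuck-at-0], U2=0, U3=0, U4=0, U5=1, U6=0 → 0 — matches
  U5 inverted output: U1=0, U2=0, U3=0, U4=0, U5=0 [inverted output], U6=1 → 1 — eliminated
  U1 inverted output: U1=1 [inverted output], U2=0, U3=0, U4=0, U5=0, U6=1 → 1 — eliminated
Only U1 stuck-at-0 reproduces the observed 0.

U1 stuck-at-0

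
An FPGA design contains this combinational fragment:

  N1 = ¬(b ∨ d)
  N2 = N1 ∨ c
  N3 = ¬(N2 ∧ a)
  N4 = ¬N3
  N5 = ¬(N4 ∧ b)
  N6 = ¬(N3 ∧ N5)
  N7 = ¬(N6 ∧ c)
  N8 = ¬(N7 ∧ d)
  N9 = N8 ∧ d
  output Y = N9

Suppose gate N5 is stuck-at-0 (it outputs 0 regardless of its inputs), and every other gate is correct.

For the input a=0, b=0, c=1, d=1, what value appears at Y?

Propagate with N5 forced: N1=0, N2=1, N3=1, N4=0, N5=0 [stuck-at-0], N6=1, N7=0, N8=1, N9=1.
So Y = 1. (Without the fault it would be 0.)

1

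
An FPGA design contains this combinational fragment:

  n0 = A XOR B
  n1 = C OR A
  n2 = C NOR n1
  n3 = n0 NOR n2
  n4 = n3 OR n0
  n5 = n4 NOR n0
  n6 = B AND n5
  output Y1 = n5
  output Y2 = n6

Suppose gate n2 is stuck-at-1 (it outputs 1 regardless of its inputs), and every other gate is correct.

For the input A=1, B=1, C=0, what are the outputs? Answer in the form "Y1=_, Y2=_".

Y1=1, Y2=1

Propagate with n2 forced: n0=0, n1=1, n2=1 [stuck-at-1], n3=0, n4=0, n5=1, n6=1.
So the outputs are Y1=1, Y2=1. (Without the fault they would be Y1=0, Y2=0.)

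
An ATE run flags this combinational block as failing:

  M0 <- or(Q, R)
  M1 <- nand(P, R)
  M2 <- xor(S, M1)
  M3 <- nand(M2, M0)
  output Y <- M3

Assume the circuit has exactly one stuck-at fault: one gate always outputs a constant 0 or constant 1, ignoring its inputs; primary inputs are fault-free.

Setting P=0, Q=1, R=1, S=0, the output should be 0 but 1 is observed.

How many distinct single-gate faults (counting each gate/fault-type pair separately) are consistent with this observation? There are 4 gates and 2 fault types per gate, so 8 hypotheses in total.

4

Fault-free: M0=1, M1=1, M2=1, M3=0 → 0. Observed 1.
  M0 stuck-at-0: output 1 ✓
  M0 stuck-at-1: output 0 ✗
  M1 stuck-at-0: output 1 ✓
  M1 stuck-at-1: output 0 ✗
  M2 stuck-at-0: output 1 ✓
  M2 stuck-at-1: output 0 ✗
  M3 stuck-at-0: output 0 ✗
  M3 stuck-at-1: output 1 ✓
Consistent faults: {M0 stuck-at-0, M1 stuck-at-0, M2 stuck-at-0, M3 stuck-at-1} — 4 in all.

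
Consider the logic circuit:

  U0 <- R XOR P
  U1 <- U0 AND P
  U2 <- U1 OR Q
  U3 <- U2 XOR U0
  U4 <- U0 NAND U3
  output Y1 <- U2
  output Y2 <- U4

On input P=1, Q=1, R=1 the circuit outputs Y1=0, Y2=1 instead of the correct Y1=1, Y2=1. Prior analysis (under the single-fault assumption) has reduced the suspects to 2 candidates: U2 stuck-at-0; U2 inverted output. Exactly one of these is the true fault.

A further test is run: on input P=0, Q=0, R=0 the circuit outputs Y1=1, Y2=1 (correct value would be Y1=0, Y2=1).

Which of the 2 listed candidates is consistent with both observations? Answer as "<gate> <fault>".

U2 inverted output

Evaluate each candidate on input P=0, Q=0, R=0:
  U2 stuck-at-0: U0=0, U1=0, U2=0 [stuck-at-0], U3=0, U4=1 → Y1=0, Y2=1 — eliminated
  U2 inverted output: U0=0, U1=0, U2=1 [inverted output], U3=1, U4=1 → Y1=1, Y2=1 — matches
Only U2 inverted output reproduces the observed Y1=1, Y2=1.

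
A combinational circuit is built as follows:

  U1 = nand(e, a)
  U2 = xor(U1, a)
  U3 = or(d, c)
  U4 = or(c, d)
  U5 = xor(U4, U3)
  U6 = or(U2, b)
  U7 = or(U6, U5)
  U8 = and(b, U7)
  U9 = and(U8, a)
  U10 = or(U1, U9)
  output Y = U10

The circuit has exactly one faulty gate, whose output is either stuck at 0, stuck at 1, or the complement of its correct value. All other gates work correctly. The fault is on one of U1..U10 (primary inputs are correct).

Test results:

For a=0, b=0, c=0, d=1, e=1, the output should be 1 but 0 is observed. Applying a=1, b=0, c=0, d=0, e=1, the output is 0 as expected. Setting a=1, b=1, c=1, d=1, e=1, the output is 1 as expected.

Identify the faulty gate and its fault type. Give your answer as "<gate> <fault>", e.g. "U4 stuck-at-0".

U1 stuck-at-0

Fault-free values for test 1 (a=0, b=0, c=0, d=1, e=1): U1=1, U2=1, U3=1, U4=1, U5=0, U6=1, U7=1, U8=0, U9=0, U10=1, giving Y=1. Observed 0.
Test 1: faults giving observed 0 are {U1 stuck-at-0, U1 inverted output, U10 stuck-at-0, U10 inverted output}.
Test 2 (a=1, b=0, c=0, d=0, e=1): fault-free U1=0, U2=1, U3=0, U4=0, U5=0, U6=1, U7=1, U8=0, U9=0, U10=0 → 0; observed 0. Eliminates U1 inverted output, U10 inverted output.
Test 3 (a=1, b=1, c=1, d=1, e=1): fault-free U1=0, U2=1, U3=1, U4=1, U5=0, U6=1, U7=1, U8=1, U9=1, U10=1 → 1; observed 1. Eliminates U10 stuck-at-0.
Only U1 stuck-at-0 is consistent with every test.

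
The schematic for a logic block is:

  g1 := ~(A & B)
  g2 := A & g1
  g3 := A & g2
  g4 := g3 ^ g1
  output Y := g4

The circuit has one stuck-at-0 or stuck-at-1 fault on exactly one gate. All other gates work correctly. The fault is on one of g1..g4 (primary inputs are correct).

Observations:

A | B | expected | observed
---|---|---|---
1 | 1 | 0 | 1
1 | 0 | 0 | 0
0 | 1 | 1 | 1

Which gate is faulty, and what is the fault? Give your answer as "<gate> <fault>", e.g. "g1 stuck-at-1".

g2 stuck-at-1

Fault-free values for test 1 (A=1, B=1): g1=0, g2=0, g3=0, g4=0, giving Y=0. Observed 1.
Test 1: faults giving observed 1 are {g2 stuck-at-1, g3 stuck-at-1, g4 stuck-at-1}.
Test 2 (A=1, B=0): fault-free g1=1, g2=1, g3=1, g4=0 → 0; observed 0. Eliminates g4 stuck-at-1.
Test 3 (A=0, B=1): fault-free g1=1, g2=0, g3=0, g4=1 → 1; observed 1. Eliminates g3 stuck-at-1.
Only g2 stuck-at-1 is consistent with every test.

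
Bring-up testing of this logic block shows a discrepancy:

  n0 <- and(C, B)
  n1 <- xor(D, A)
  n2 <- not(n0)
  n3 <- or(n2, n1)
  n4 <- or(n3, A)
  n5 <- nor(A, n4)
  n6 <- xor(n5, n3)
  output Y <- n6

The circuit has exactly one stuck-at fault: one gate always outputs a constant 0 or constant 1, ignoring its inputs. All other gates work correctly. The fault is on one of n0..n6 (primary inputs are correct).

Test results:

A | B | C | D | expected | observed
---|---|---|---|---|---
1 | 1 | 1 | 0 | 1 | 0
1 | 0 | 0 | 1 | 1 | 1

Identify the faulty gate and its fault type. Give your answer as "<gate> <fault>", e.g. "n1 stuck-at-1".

n1 stuck-at-0

Fault-free values for test 1 (A=1, B=1, C=1, D=0): n0=1, n1=1, n2=0, n3=1, n4=1, n5=0, n6=1, giving Y=1. Observed 0.
Test 1: faults giving observed 0 are {n1 stuck-at-0, n3 stuck-at-0, n5 stuck-at-1, n6 stuck-at-0}.
Test 2 (A=1, B=0, C=0, D=1): fault-free n0=0, n1=0, n2=1, n3=1, n4=1, n5=0, n6=1 → 1; observed 1. Eliminates n3 stuck-at-0, n5 stuck-at-1, n6 stuck-at-0.
Only n1 stuck-at-0 is consistent with every test.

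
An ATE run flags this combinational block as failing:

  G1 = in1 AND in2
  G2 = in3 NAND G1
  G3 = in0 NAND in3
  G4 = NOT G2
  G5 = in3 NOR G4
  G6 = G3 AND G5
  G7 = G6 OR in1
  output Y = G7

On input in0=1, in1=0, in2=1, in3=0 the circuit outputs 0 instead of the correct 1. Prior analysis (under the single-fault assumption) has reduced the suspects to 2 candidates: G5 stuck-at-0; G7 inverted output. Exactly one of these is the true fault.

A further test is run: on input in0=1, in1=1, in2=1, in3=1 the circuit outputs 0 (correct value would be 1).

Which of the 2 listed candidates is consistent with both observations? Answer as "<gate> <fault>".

Evaluate each candidate on input in0=1, in1=1, in2=1, in3=1:
  G5 stuck-at-0: G1=1, G2=0, G3=0, G4=1, G5=0 [stuck-at-0], G6=0, G7=1 → 1 — eliminated
  G7 inverted output: G1=1, G2=0, G3=0, G4=1, G5=0, G6=0, G7=0 [inverted output] → 0 — matches
Only G7 inverted output reproduces the observed 0.

G7 inverted output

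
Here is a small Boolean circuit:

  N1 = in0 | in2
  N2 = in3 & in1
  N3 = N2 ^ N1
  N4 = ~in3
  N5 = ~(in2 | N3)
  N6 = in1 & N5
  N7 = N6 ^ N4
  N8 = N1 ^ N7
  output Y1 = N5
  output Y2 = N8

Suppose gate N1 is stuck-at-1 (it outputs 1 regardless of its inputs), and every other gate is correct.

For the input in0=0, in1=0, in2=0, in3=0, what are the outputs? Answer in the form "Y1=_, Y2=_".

Propagate with N1 forced: N1=1 [stuck-at-1], N2=0, N3=1, N4=1, N5=0, N6=0, N7=1, N8=0.
So the outputs are Y1=0, Y2=0. (Without the fault they would be Y1=1, Y2=1.)

Y1=0, Y2=0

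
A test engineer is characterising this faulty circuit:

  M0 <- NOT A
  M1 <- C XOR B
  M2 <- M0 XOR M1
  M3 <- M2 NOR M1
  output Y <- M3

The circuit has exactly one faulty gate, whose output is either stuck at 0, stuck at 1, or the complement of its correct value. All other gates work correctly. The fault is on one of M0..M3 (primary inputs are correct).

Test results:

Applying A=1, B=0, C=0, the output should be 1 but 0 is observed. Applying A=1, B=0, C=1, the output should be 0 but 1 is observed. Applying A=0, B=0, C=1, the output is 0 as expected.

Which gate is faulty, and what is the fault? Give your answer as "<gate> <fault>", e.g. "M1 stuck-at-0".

M1 inverted output

Fault-free values for test 1 (A=1, B=0, C=0): M0=0, M1=0, M2=0, M3=1, giving Y=1. Observed 0.
Test 1: faults giving observed 0 are {M0 stuck-at-1, M0 inverted output, M1 stuck-at-1, M1 inverted output, M2 stuck-at-1, M2 inverted output, M3 stuck-at-0, M3 inverted output}.
Test 2 (A=1, B=0, C=1): fault-free M0=0, M1=1, M2=1, M3=0 → 0; observed 1. Eliminates M0 stuck-at-1, M0 inverted output, M1 stuck-at-1, M2 stuck-at-1, M2 inverted output, M3 stuck-at-0.
Test 3 (A=0, B=0, C=1): fault-free M0=1, M1=1, M2=0, M3=0 → 0; observed 0. Eliminates M3 inverted output.
Only M1 inverted output is consistent with every test.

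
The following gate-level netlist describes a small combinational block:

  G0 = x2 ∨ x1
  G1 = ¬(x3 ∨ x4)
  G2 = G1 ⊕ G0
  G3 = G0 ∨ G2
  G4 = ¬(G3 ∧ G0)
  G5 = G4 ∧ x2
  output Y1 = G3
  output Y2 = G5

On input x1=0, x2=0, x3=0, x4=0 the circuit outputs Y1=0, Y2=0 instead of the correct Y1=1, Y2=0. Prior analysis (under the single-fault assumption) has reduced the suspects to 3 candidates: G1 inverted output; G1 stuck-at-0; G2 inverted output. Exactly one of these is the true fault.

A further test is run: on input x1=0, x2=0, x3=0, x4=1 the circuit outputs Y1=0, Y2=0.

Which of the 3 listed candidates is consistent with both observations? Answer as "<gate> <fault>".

Evaluate each candidate on input x1=0, x2=0, x3=0, x4=1:
  G1 inverted output: G0=0, G1=1 [inverted output], G2=1, G3=1, G4=1, G5=0 → Y1=1, Y2=0 — eliminated
  G1 stuck-at-0: G0=0, G1=0 [stuck-at-0], G2=0, G3=0, G4=1, G5=0 → Y1=0, Y2=0 — matches
  G2 inverted output: G0=0, G1=0, G2=1 [inverted output], G3=1, G4=1, G5=0 → Y1=1, Y2=0 — eliminated
Only G1 stuck-at-0 reproduces the observed Y1=0, Y2=0.

G1 stuck-at-0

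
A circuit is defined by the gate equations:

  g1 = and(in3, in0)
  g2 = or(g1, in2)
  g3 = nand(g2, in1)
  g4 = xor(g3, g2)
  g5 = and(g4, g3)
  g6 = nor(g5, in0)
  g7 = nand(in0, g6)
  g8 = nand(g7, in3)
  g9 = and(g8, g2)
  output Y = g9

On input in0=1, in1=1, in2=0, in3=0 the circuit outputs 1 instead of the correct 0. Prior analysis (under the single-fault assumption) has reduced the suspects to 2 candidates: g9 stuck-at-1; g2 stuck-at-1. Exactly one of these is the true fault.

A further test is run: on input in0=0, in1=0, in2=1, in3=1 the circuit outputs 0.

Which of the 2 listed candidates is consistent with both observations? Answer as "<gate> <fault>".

g2 stuck-at-1

Evaluate each candidate on input in0=0, in1=0, in2=1, in3=1:
  g9 stuck-at-1: g1=0, g2=1, g3=1, g4=0, g5=0, g6=1, g7=1, g8=0, g9=1 [stuck-at-1] → 1 — eliminated
  g2 stuck-at-1: g1=0, g2=1 [stuck-at-1], g3=1, g4=0, g5=0, g6=1, g7=1, g8=0, g9=0 → 0 — matches
Only g2 stuck-at-1 reproduces the observed 0.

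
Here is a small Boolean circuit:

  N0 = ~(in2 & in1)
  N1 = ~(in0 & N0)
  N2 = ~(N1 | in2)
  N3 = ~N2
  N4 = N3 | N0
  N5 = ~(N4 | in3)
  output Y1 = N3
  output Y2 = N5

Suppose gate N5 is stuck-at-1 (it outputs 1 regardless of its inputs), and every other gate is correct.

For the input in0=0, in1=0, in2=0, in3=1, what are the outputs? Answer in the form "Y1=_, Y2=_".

Propagate with N5 forced: N0=1, N1=1, N2=0, N3=1, N4=1, N5=1 [stuck-at-1].
So the outputs are Y1=1, Y2=1. (Without the fault they would be Y1=1, Y2=0.)

Y1=1, Y2=1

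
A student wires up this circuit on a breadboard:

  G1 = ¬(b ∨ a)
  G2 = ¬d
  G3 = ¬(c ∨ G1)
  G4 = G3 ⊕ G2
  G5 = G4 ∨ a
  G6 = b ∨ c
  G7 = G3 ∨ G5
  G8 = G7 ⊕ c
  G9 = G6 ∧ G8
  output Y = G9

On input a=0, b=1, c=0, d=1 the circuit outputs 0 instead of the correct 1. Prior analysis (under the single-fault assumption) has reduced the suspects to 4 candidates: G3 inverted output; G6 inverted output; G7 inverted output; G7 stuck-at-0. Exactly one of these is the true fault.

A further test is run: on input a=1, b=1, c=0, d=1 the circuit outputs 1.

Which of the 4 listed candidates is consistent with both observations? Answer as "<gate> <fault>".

G3 inverted output

Evaluate each candidate on input a=1, b=1, c=0, d=1:
  G3 inverted output: G1=0, G2=0, G3=0 [inverted output], G4=0, G5=1, G6=1, G7=1, G8=1, G9=1 → 1 — matches
  G6 inverted output: G1=0, G2=0, G3=1, G4=1, G5=1, G6=0 [inverted output], G7=1, G8=1, G9=0 → 0 — eliminated
  G7 inverted output: G1=0, G2=0, G3=1, G4=1, G5=1, G6=1, G7=0 [inverted output], G8=0, G9=0 → 0 — eliminated
  G7 stuck-at-0: G1=0, G2=0, G3=1, G4=1, G5=1, G6=1, G7=0 [stuck-at-0], G8=0, G9=0 → 0 — eliminated
Only G3 inverted output reproduces the observed 1.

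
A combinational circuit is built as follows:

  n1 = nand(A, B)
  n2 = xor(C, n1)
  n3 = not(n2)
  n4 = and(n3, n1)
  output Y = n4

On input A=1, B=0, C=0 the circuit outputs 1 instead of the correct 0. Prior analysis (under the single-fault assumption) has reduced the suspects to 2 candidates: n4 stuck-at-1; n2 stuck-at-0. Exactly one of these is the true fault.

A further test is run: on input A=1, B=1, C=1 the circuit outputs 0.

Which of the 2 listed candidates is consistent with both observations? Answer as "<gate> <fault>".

n2 stuck-at-0

Evaluate each candidate on input A=1, B=1, C=1:
  n4 stuck-at-1: n1=0, n2=1, n3=0, n4=1 [stuck-at-1] → 1 — eliminated
  n2 stuck-at-0: n1=0, n2=0 [stuck-at-0], n3=1, n4=0 → 0 — matches
Only n2 stuck-at-0 reproduces the observed 0.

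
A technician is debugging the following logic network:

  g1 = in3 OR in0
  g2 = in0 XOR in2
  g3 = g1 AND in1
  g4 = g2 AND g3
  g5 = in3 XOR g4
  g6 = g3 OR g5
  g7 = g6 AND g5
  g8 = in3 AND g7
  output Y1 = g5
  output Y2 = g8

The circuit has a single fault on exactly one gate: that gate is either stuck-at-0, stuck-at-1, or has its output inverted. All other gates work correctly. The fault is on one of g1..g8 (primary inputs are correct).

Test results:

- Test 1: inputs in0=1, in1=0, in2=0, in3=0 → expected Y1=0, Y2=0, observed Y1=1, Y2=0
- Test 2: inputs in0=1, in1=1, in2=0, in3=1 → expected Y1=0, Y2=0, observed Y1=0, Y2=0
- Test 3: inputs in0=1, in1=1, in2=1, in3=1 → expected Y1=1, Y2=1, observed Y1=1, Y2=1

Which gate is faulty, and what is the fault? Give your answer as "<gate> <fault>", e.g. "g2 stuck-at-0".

Fault-free values for test 1 (in0=1, in1=0, in2=0, in3=0): g1=1, g2=1, g3=0, g4=0, g5=0, g6=0, g7=0, g8=0, giving Y1=0, Y2=0. Observed Y1=1, Y2=0.
Test 1: faults giving observed Y1=1, Y2=0 are {g3 stuck-at-1, g3 inverted output, g4 stuck-at-1, g4 inverted output, g5 stuck-at-1, g5 inverted output}.
Test 2 (in0=1, in1=1, in2=0, in3=1): fault-free g1=1, g2=1, g3=1, g4=1, g5=0, g6=1, g7=0, g8=0 → Y1=0, Y2=0; observed Y1=0, Y2=0. Eliminates g3 inverted output, g4 inverted output, g5 stuck-at-1, g5 inverted output.
Test 3 (in0=1, in1=1, in2=1, in3=1): fault-free g1=1, g2=0, g3=1, g4=0, g5=1, g6=1, g7=1, g8=1 → Y1=1, Y2=1; observed Y1=1, Y2=1. Eliminates g4 stuck-at-1.
Only g3 stuck-at-1 is consistent with every test.

g3 stuck-at-1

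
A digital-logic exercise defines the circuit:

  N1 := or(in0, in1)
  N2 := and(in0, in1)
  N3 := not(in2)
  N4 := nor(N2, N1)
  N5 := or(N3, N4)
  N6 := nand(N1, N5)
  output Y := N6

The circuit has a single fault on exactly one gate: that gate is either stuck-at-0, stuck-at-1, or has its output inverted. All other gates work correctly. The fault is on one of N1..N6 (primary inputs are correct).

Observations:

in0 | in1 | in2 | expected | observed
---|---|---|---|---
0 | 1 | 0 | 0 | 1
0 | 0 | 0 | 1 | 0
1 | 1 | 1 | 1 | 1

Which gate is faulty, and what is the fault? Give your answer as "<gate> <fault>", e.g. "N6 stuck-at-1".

N1 inverted output

Fault-free values for test 1 (in0=0, in1=1, in2=0): N1=1, N2=0, N3=1, N4=0, N5=1, N6=0, giving Y=0. Observed 1.
Test 1: faults giving observed 1 are {N1 stuck-at-0, N1 inverted output, N3 stuck-at-0, N3 inverted output, N5 stuck-at-0, N5 inverted output, N6 stuck-at-1, N6 inverted output}.
Test 2 (in0=0, in1=0, in2=0): fault-free N1=0, N2=0, N3=1, N4=1, N5=1, N6=1 → 1; observed 0. Eliminates N1 stuck-at-0, N3 stuck-at-0, N3 inverted output, N5 stuck-at-0, N5 inverted output, N6 stuck-at-1.
Test 3 (in0=1, in1=1, in2=1): fault-free N1=1, N2=1, N3=0, N4=0, N5=0, N6=1 → 1; observed 1. Eliminates N6 inverted output.
Only N1 inverted output is consistent with every test.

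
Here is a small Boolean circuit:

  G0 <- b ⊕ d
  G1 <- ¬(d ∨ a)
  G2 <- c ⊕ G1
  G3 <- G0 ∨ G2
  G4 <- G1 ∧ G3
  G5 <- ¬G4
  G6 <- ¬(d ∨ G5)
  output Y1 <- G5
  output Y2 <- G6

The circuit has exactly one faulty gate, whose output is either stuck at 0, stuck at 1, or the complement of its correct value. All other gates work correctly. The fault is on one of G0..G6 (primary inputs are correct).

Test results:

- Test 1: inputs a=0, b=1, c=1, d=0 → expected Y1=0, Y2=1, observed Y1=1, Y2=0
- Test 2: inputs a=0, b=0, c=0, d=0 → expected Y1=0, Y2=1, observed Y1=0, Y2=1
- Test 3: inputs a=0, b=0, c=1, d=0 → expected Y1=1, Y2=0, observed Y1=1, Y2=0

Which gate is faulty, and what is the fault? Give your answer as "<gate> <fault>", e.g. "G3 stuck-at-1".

G0 stuck-at-0

Fault-free values for test 1 (a=0, b=1, c=1, d=0): G0=1, G1=1, G2=0, G3=1, G4=1, G5=0, G6=1, giving Y1=0, Y2=1. Observed Y1=1, Y2=0.
Test 1: faults giving observed Y1=1, Y2=0 are {G0 stuck-at-0, G0 inverted output, G1 stuck-at-0, G1 inverted output, G3 stuck-at-0, G3 inverted output, G4 stuck-at-0, G4 inverted output, G5 stuck-at-1, G5 inverted output}.
Test 2 (a=0, b=0, c=0, d=0): fault-free G0=0, G1=1, G2=1, G3=1, G4=1, G5=0, G6=1 → Y1=0, Y2=1; observed Y1=0, Y2=1. Eliminates G1 stuck-at-0, G1 inverted output, G3 stuck-at-0, G3 inverted output, G4 stuck-at-0, G4 inverted output, G5 stuck-at-1, G5 inverted output.
Test 3 (a=0, b=0, c=1, d=0): fault-free G0=0, G1=1, G2=0, G3=0, G4=0, G5=1, G6=0 → Y1=1, Y2=0; observed Y1=1, Y2=0. Eliminates G0 inverted output.
Only G0 stuck-at-0 is consistent with every test.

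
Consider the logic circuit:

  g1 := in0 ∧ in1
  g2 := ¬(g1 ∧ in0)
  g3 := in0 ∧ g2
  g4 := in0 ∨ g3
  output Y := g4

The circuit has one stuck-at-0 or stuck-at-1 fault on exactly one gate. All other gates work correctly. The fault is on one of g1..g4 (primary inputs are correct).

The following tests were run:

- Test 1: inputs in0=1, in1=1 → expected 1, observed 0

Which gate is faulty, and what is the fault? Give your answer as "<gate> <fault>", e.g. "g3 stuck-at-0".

g4 stuck-at-0

Fault-free values for test 1 (in0=1, in1=1): g1=1, g2=0, g3=0, g4=1, giving Y=1. Observed 0.
Test 1: faults giving observed 0 are {g4 stuck-at-0}.
Only g4 stuck-at-0 is consistent with every test.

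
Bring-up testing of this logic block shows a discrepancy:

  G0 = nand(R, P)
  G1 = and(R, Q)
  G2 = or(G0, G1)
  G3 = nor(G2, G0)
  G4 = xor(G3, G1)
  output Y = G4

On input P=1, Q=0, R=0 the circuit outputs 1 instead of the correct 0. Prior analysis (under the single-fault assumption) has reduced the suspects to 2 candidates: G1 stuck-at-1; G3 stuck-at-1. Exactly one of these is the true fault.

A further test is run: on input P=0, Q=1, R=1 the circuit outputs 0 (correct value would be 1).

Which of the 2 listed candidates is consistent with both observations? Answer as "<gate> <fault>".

G3 stuck-at-1

Evaluate each candidate on input P=0, Q=1, R=1:
  G1 stuck-at-1: G0=1, G1=1 [stuck-at-1], G2=1, G3=0, G4=1 → 1 — eliminated
  G3 stuck-at-1: G0=1, G1=1, G2=1, G3=1 [stuck-at-1], G4=0 → 0 — matches
Only G3 stuck-at-1 reproduces the observed 0.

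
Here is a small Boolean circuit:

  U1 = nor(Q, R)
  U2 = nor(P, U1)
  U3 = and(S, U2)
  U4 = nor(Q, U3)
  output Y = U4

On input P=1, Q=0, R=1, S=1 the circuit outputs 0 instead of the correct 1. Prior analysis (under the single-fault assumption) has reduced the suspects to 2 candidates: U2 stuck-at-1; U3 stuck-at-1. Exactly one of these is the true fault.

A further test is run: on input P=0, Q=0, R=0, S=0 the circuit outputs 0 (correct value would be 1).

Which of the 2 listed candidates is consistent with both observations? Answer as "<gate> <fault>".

U3 stuck-at-1

Evaluate each candidate on input P=0, Q=0, R=0, S=0:
  U2 stuck-at-1: U1=1, U2=1 [stuck-at-1], U3=0, U4=1 → 1 — eliminated
  U3 stuck-at-1: U1=1, U2=0, U3=1 [stuck-at-1], U4=0 → 0 — matches
Only U3 stuck-at-1 reproduces the observed 0.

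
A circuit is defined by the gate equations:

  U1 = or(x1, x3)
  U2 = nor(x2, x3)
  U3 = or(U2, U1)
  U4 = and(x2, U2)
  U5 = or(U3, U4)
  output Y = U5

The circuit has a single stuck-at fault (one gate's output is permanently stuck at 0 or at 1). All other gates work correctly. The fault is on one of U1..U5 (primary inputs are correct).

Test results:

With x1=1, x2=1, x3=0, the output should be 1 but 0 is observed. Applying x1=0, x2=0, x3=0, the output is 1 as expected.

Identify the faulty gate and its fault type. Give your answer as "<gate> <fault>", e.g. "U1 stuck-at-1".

U1 stuck-at-0

Fault-free values for test 1 (x1=1, x2=1, x3=0): U1=1, U2=0, U3=1, U4=0, U5=1, giving Y=1. Observed 0.
Test 1: faults giving observed 0 are {U1 stuck-at-0, U3 stuck-at-0, U5 stuck-at-0}.
Test 2 (x1=0, x2=0, x3=0): fault-free U1=0, U2=1, U3=1, U4=0, U5=1 → 1; observed 1. Eliminates U3 stuck-at-0, U5 stuck-at-0.
Only U1 stuck-at-0 is consistent with every test.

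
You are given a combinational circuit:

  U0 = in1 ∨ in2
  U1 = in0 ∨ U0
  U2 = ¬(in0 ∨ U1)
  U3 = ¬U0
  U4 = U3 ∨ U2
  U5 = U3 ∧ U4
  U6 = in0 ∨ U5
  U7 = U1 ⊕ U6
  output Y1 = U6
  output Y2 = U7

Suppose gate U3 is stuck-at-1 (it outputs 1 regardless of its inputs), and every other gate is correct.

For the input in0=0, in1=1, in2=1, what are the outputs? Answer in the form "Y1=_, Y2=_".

Y1=1, Y2=0

Propagate with U3 forced: U0=1, U1=1, U2=0, U3=1 [stuck-at-1], U4=1, U5=1, U6=1, U7=0.
So the outputs are Y1=1, Y2=0. (Without the fault they would be Y1=0, Y2=1.)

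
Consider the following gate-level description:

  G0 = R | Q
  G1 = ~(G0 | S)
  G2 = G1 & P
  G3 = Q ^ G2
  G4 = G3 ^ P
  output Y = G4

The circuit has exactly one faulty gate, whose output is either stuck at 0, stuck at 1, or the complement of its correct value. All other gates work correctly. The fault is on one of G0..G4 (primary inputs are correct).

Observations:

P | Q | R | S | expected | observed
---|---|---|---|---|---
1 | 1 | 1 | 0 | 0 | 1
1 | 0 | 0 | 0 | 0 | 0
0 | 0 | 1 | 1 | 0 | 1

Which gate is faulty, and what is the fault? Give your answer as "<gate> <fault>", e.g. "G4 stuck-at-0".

Fault-free values for test 1 (P=1, Q=1, R=1, S=0): G0=1, G1=0, G2=0, G3=1, G4=0, giving Y=0. Observed 1.
Test 1: faults giving observed 1 are {G0 stuck-at-0, G0 inverted output, G1 stuck-at-1, G1 inverted output, G2 stuck-at-1, G2 inverted output, G3 stuck-at-0, G3 inverted output, G4 stuck-at-1, G4 inverted output}.
Test 2 (P=1, Q=0, R=0, S=0): fault-free G0=0, G1=1, G2=1, G3=1, G4=0 → 0; observed 0. Eliminates G0 inverted output, G1 inverted output, G2 inverted output, G3 stuck-at-0, G3 inverted output, G4 stuck-at-1, G4 inverted output.
Test 3 (P=0, Q=0, R=1, S=1): fault-free G0=1, G1=0, G2=0, G3=0, G4=0 → 0; observed 1. Eliminates G0 stuck-at-0, G1 stuck-at-1.
Only G2 stuck-at-1 is consistent with every test.

G2 stuck-at-1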